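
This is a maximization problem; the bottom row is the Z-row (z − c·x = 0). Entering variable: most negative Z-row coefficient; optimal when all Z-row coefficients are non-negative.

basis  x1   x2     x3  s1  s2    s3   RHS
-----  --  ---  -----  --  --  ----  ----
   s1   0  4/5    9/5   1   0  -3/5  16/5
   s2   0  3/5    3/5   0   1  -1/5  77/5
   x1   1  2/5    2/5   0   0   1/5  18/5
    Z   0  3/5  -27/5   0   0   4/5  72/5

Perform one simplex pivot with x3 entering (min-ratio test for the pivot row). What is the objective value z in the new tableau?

24

Ratio test on column x3 — row 1: (16/5)/(9/5) = 16/9; row 2: (77/5)/(3/5) = 77/3; row 3: (18/5)/(2/5) = 9. Minimum is 16/9 at row 1 (s1 leaves); pivot element 9/5.
Pivot on row 1; the Z-row RHS becomes 72/5 − (-27/5)·(16/9) = 24.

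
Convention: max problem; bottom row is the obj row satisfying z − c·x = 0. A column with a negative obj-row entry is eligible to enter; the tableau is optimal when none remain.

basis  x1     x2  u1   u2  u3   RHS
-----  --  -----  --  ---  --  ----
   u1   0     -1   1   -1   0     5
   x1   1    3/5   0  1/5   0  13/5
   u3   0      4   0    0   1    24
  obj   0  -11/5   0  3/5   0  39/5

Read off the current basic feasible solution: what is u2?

u2 is not in the basis, so in the current basic feasible solution u2 = 0.

0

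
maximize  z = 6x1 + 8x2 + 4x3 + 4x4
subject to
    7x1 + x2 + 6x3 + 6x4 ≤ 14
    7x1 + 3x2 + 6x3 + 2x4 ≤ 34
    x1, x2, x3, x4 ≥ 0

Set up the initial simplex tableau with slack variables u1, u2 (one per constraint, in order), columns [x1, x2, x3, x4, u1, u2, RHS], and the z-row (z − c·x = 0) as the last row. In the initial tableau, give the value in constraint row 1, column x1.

Constraint 1 has coefficient 7 on x1.

7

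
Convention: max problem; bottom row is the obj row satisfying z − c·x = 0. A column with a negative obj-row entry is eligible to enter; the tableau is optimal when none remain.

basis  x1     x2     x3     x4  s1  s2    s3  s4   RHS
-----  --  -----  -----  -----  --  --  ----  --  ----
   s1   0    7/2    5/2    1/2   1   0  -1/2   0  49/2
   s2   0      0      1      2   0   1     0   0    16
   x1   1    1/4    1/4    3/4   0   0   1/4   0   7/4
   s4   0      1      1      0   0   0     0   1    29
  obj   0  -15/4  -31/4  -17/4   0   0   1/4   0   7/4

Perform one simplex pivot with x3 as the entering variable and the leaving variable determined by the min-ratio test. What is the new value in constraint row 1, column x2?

1

Ratio test on column x3 — row 1: (49/2)/(5/2) = 49/5; row 2: 16/1 = 16; row 3: (7/4)/(1/4) = 7; row 4: 29/1 = 29. Minimum is 7 at row 3 (x1 leaves); pivot element 1/4.
Divide row 3 by 1/4; eliminate column x3 from the other rows.
Row 1 update in column x2: 7/2 − (5/2)·1 = 1.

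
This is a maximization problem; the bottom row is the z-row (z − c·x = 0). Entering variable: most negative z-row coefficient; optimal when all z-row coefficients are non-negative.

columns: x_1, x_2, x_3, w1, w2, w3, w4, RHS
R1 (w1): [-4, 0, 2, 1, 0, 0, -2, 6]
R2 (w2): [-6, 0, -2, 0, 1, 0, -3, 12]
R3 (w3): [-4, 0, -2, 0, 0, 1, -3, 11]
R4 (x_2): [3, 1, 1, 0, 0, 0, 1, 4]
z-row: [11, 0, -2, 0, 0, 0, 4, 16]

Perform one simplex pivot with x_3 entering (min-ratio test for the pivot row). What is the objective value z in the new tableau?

Ratio test on column x_3 — row 1: 6/2 = 3; row 2: entry -2 ≤ 0; row 3: entry -2 ≤ 0; row 4: 4/1 = 4. Minimum is 3 at row 1 (w1 leaves); pivot element 2.
Pivot on row 1; the z-row RHS becomes 16 − (-2)·3 = 22.

22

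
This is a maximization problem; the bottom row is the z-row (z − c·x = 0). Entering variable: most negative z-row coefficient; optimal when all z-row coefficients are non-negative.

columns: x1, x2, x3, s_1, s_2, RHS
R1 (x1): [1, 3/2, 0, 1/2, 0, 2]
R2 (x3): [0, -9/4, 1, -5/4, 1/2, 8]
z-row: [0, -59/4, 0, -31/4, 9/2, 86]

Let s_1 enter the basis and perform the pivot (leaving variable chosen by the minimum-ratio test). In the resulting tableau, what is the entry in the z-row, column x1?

Ratio test on column s_1 — row 1: 2/(1/2) = 4; row 2: entry -5/4 ≤ 0. Minimum is 4 at row 1 (x1 leaves); pivot element 1/2.
Divide row 1 by 1/2; eliminate column s_1 from the other rows.
z-row update in column x1: 0 − (-31/4)·2 = 31/2.

31/2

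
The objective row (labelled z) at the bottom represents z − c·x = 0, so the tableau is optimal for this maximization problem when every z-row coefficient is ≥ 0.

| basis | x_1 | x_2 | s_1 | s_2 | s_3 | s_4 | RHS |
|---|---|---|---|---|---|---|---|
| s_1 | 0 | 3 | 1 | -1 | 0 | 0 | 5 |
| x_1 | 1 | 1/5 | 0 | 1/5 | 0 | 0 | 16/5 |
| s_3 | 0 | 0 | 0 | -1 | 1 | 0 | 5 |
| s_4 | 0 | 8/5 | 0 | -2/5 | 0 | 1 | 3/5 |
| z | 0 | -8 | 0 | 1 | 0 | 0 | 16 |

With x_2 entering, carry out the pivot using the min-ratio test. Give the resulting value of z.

Ratio test on column x_2 — row 1: 5/3 = 5/3; row 2: (16/5)/(1/5) = 16; row 3: entry 0 ≤ 0; row 4: (3/5)/(8/5) = 3/8. Minimum is 3/8 at row 4 (s_4 leaves); pivot element 8/5.
Pivot on row 4; the z-row RHS becomes 16 − (-8)·(3/8) = 19.

19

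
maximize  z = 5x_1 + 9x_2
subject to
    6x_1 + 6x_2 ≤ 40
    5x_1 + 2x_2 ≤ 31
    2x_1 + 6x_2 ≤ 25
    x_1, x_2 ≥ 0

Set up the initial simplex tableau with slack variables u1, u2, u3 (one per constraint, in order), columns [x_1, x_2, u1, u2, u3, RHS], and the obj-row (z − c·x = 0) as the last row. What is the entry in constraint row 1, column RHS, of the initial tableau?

The RHS of constraint 1 is b_1 = 40.

40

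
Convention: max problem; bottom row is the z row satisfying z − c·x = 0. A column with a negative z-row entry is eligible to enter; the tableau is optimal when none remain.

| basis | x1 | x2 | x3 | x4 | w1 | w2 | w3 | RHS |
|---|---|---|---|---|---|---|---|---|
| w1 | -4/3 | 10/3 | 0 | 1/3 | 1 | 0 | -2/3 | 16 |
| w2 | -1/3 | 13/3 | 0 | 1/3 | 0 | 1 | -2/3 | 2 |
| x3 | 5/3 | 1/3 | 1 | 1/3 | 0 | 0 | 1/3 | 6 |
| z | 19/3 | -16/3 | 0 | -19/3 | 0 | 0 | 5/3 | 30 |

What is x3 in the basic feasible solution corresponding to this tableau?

6

x3 is basic (row 3); its value is the RHS of that row, 6.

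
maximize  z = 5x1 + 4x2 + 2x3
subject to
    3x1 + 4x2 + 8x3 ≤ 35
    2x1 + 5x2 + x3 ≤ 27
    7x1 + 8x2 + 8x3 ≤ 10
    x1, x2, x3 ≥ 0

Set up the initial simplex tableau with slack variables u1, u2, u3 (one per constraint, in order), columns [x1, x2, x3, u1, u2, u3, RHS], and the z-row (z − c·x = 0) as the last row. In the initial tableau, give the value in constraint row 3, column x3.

Constraint 3 has coefficient 8 on x3.

8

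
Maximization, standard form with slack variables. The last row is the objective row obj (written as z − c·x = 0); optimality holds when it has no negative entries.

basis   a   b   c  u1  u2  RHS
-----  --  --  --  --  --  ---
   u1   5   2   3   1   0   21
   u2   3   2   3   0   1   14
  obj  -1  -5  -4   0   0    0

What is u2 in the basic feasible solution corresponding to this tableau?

u2 is basic (row 2); its value is the RHS of that row, 14.

14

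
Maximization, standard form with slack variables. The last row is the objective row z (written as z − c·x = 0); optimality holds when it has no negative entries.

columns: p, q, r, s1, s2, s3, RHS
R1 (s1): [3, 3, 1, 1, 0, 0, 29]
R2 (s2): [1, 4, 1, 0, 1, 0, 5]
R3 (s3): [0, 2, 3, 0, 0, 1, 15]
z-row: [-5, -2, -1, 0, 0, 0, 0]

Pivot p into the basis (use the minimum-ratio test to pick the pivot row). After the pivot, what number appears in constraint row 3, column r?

3

Ratio test on column p — row 1: 29/3 = 29/3; row 2: 5/1 = 5; row 3: entry 0 ≤ 0. Minimum is 5 at row 2 (s2 leaves); pivot element 1.
Divide row 2 by 1; eliminate column p from the other rows.
Row 3 update in column r: 3 − 0·1 = 3.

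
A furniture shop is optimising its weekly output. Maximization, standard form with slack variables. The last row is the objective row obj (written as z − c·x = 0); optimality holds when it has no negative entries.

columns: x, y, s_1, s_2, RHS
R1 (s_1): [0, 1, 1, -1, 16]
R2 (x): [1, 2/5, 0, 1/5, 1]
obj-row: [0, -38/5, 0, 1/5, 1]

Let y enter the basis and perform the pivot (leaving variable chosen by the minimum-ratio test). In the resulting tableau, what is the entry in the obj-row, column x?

Ratio test on column y — row 1: 16/1 = 16; row 2: 1/(2/5) = 5/2. Minimum is 5/2 at row 2 (x leaves); pivot element 2/5.
Divide row 2 by 2/5; eliminate column y from the other rows.
obj-row update in column x: 0 − (-38/5)·(5/2) = 19.

19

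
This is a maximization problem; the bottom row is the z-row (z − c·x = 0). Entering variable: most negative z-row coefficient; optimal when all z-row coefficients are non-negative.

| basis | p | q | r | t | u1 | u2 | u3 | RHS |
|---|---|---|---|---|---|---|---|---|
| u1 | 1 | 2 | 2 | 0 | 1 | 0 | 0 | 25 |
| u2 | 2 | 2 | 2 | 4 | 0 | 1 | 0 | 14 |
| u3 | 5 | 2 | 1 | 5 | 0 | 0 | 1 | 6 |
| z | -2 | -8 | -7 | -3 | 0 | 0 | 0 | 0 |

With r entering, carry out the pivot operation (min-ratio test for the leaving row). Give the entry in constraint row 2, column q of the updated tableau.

Ratio test on column r — row 1: 25/2 = 25/2; row 2: 14/2 = 7; row 3: 6/1 = 6. Minimum is 6 at row 3 (u3 leaves); pivot element 1.
Divide row 3 by 1; eliminate column r from the other rows.
Row 2 update in column q: 2 − 2·2 = -2.

-2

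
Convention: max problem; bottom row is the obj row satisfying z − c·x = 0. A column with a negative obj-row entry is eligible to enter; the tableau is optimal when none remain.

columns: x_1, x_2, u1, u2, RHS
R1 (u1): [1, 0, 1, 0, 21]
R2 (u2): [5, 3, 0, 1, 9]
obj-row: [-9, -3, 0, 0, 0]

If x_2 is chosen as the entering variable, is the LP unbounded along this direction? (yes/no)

Column x_2 has positive entries in row(s) 2, so the ratio test bounds it — not unbounded.

no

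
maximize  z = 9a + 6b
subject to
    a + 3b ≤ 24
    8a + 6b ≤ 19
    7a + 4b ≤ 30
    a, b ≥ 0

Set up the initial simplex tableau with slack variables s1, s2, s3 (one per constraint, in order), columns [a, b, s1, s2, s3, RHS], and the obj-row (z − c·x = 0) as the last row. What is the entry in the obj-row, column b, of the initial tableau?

The obj-row carries the negated objective coefficients: the b entry is -6.

-6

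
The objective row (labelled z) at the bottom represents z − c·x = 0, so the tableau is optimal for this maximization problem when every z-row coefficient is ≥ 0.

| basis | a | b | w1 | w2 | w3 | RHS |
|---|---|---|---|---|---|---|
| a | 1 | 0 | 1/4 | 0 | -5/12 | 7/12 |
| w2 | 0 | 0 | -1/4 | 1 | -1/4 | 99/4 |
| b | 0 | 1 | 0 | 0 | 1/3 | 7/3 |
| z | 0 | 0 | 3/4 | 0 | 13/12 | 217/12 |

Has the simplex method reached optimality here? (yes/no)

yes

Every z-row coefficient is ≥ 0, so the tableau is optimal.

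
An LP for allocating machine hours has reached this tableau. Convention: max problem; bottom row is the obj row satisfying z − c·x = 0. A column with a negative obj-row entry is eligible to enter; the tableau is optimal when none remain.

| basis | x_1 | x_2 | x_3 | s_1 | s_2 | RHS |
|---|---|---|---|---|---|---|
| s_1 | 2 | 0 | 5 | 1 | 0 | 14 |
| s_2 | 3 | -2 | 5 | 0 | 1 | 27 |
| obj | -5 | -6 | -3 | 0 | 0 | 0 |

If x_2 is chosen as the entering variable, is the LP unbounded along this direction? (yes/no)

yes

Every constraint-row entry in column x_2 is ≤ 0, so increasing x_2 is unbounded.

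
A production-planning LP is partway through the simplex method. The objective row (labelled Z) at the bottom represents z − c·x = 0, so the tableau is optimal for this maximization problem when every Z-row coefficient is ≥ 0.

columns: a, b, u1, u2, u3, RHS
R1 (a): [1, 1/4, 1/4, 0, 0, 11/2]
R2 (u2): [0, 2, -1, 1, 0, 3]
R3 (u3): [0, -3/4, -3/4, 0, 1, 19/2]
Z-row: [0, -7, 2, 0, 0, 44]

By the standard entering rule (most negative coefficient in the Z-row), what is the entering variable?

Negative Z-row entries: b: -7.
The most negative is -7 in column b, so b enters.

b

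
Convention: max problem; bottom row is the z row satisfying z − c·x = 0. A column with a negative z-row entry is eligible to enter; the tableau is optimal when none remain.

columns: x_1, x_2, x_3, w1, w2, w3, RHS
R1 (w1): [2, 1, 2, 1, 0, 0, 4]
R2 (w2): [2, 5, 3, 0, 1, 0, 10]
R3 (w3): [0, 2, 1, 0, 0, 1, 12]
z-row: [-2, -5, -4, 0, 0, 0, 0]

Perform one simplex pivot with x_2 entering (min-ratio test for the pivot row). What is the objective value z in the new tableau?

Ratio test on column x_2 — row 1: 4/1 = 4; row 2: 10/5 = 2; row 3: 12/2 = 6. Minimum is 2 at row 2 (w2 leaves); pivot element 5.
Pivot on row 2; the z-row RHS becomes 0 − (-5)·2 = 10.

10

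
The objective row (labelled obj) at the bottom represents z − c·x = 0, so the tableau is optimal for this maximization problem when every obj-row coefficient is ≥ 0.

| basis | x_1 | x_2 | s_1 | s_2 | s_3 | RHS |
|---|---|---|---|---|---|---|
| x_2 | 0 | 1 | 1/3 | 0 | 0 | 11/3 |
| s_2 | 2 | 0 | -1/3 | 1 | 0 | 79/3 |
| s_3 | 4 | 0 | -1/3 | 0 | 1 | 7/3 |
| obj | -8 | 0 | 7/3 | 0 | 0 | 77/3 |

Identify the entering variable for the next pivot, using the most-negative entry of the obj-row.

Negative obj-row entries: x_1: -8.
The most negative is -8 in column x_1, so x_1 enters.

x_1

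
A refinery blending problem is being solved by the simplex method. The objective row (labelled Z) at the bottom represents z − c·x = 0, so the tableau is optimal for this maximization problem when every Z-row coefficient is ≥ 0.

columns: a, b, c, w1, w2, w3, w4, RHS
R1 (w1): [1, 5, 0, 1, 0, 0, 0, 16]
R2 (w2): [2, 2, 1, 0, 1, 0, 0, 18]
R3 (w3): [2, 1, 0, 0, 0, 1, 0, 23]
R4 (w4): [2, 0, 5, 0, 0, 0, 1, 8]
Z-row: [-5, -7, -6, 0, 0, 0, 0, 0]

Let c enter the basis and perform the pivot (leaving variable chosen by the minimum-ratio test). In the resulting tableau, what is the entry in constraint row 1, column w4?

0

Ratio test on column c — row 1: entry 0 ≤ 0; row 2: 18/1 = 18; row 3: entry 0 ≤ 0; row 4: 8/5 = 8/5. Minimum is 8/5 at row 4 (w4 leaves); pivot element 5.
Divide row 4 by 5; eliminate column c from the other rows.
Row 1 update in column w4: 0 − 0·(1/5) = 0.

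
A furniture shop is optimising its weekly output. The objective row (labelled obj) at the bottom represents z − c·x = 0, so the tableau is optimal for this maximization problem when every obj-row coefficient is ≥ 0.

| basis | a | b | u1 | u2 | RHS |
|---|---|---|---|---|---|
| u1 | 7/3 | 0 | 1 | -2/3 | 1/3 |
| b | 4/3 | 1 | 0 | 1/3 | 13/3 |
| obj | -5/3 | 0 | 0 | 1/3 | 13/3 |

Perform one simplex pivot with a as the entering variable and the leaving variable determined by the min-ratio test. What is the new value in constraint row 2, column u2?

5/7

Ratio test on column a — row 1: (1/3)/(7/3) = 1/7; row 2: (13/3)/(4/3) = 13/4. Minimum is 1/7 at row 1 (u1 leaves); pivot element 7/3.
Divide row 1 by 7/3; eliminate column a from the other rows.
Row 2 update in column u2: 1/3 − (4/3)·(-2/7) = 5/7.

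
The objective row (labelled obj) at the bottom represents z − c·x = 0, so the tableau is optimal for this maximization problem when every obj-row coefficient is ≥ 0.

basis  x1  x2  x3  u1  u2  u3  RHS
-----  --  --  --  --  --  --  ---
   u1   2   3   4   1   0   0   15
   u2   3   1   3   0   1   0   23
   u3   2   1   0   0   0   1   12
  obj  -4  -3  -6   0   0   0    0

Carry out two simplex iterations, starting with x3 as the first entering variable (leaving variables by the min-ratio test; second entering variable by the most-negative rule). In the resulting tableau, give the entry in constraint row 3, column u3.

1/2

Ratio test on column x3 — row 1: 15/4 = 15/4; row 2: 23/3 = 23/3; row 3: entry 0 ≤ 0. Minimum is 15/4 at row 1 (u1 leaves); pivot element 4.
Divide row 1 by 4; eliminate column x3 from the other rows.
Second iteration: most negative obj-row entry is -1 in column x1, so x1 enters.
Ratio test on column x1 — row 1: (15/4)/(1/2) = 15/2; row 2: (47/4)/(3/2) = 47/6; row 3: 12/2 = 6. Minimum is 6 at row 3 (u3 leaves); pivot element 2.
Divide row 3 by 2; eliminate column x1 from the other rows.
After both pivots, the entry at constraint row 3, column u3 is 1/2.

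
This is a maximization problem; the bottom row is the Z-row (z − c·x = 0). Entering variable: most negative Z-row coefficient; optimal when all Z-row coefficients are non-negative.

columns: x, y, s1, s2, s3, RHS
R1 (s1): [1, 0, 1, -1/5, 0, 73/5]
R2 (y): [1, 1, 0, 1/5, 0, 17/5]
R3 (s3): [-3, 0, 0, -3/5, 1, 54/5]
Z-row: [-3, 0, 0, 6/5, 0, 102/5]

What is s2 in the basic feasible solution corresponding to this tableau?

s2 is not in the basis, so in the current basic feasible solution s2 = 0.

0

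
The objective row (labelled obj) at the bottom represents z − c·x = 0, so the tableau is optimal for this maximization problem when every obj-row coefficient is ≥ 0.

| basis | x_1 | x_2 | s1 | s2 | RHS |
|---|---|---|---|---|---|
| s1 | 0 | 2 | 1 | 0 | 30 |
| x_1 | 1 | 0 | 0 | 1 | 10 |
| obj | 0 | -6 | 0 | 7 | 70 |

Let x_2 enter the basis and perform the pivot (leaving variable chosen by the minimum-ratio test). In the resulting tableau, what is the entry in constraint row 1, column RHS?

15

Ratio test on column x_2 — row 1: 30/2 = 15; row 2: entry 0 ≤ 0. Minimum is 15 at row 1 (s1 leaves); pivot element 2.
Divide row 1 by 2; eliminate column x_2 from the other rows.
In the new row 1, the RHS entry is the old entry divided by the pivot: 30/2 = 15.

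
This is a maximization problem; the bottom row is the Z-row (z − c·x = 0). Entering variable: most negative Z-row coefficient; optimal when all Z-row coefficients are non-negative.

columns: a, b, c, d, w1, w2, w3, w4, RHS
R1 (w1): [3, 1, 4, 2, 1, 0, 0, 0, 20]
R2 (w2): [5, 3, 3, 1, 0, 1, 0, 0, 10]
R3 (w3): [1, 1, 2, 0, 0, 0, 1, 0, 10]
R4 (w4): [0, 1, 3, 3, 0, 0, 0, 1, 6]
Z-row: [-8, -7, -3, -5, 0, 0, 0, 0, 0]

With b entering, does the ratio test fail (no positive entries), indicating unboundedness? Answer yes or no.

no

Column b has positive entries in row(s) 1, 2, 3, 4, so the ratio test bounds it — not unbounded.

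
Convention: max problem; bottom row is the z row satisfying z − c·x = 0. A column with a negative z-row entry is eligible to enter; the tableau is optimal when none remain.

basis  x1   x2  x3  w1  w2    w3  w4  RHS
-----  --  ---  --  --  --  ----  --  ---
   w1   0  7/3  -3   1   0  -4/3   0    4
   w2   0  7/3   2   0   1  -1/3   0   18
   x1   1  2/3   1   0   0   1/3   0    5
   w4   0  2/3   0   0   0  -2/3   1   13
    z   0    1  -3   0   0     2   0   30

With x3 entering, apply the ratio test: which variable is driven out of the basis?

x1

Column x3 entries and ratios — w1: -3 ≤ 0, skip; w2: 18/2 = 9; x1: 5/1 = 5; w4: 0 ≤ 0, skip.
Smallest ratio is 5 in the row of x1, so x1 leaves.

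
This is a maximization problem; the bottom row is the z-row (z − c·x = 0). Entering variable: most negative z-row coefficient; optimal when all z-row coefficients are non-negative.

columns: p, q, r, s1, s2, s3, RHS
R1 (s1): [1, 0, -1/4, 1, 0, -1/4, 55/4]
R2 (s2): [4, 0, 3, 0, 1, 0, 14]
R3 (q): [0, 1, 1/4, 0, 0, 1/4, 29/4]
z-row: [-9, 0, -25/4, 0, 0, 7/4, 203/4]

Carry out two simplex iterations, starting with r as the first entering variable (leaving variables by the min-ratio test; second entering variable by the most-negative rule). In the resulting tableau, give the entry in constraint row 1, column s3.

Ratio test on column r — row 1: entry -1/4 ≤ 0; row 2: 14/3 = 14/3; row 3: (29/4)/(1/4) = 29. Minimum is 14/3 at row 2 (s2 leaves); pivot element 3.
Divide row 2 by 3; eliminate column r from the other rows.
Second iteration: most negative z-row entry is -2/3 in column p, so p enters.
Ratio test on column p — row 1: (179/12)/(4/3) = 179/16; row 2: (14/3)/(4/3) = 7/2; row 3: entry -1/3 ≤ 0. Minimum is 7/2 at row 2 (r leaves); pivot element 4/3.
Divide row 2 by 4/3; eliminate column p from the other rows.
After both pivots, the entry at constraint row 1, column s3 is -1/4.

-1/4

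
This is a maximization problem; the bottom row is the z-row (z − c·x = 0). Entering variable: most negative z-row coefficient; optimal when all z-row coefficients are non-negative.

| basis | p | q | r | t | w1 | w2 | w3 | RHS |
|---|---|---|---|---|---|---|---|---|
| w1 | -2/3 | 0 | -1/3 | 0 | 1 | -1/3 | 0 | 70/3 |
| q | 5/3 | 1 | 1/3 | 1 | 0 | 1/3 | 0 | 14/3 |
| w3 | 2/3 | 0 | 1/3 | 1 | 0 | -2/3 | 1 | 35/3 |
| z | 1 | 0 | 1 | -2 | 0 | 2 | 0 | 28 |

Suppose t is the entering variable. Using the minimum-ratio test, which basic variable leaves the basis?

q

Column t entries and ratios — w1: 0 ≤ 0, skip; q: (14/3)/1 = 14/3; w3: (35/3)/1 = 35/3.
Smallest ratio is 14/3 in the row of q, so q leaves.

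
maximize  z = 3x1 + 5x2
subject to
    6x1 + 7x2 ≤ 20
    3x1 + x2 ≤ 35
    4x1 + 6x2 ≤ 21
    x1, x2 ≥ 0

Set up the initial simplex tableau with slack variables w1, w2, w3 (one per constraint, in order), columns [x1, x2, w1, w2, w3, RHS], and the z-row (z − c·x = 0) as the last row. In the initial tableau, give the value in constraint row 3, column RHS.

21

The RHS of constraint 3 is b_3 = 21.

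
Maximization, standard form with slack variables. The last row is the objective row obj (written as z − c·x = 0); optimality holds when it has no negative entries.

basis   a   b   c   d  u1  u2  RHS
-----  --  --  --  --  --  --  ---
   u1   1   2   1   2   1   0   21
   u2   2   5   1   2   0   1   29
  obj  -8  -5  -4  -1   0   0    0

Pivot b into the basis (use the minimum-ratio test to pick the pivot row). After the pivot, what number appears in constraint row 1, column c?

3/5

Ratio test on column b — row 1: 21/2 = 21/2; row 2: 29/5 = 29/5. Minimum is 29/5 at row 2 (u2 leaves); pivot element 5.
Divide row 2 by 5; eliminate column b from the other rows.
Row 1 update in column c: 1 − 2·(1/5) = 3/5.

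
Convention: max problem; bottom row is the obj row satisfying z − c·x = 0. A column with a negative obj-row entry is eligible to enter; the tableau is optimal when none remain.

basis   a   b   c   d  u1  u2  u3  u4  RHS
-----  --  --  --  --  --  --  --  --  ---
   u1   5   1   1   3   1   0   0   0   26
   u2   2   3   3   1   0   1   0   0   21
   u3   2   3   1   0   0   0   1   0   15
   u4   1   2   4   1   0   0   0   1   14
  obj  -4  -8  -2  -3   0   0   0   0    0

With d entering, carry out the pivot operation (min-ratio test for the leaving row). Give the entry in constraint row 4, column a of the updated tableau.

Ratio test on column d — row 1: 26/3 = 26/3; row 2: 21/1 = 21; row 3: entry 0 ≤ 0; row 4: 14/1 = 14. Minimum is 26/3 at row 1 (u1 leaves); pivot element 3.
Divide row 1 by 3; eliminate column d from the other rows.
Row 4 update in column a: 1 − 1·(5/3) = -2/3.

-2/3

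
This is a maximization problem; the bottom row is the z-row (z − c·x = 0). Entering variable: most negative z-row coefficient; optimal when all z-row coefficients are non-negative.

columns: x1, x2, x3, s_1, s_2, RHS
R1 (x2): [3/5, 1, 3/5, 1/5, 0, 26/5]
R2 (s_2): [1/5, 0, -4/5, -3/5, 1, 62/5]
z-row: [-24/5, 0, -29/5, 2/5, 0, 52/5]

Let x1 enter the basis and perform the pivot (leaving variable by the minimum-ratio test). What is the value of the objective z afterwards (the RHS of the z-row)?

Ratio test on column x1 — row 1: (26/5)/(3/5) = 26/3; row 2: (62/5)/(1/5) = 62. Minimum is 26/3 at row 1 (x2 leaves); pivot element 3/5.
Pivot on row 1; the z-row RHS becomes 52/5 − (-24/5)·(26/3) = 52.

52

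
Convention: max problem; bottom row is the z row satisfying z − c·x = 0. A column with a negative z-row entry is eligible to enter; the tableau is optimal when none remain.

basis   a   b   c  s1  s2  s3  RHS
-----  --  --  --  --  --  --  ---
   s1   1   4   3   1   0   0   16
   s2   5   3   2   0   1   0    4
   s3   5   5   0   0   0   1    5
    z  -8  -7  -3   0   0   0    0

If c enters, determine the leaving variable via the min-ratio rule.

Column c entries and ratios — s1: 16/3 = 16/3; s2: 4/2 = 2; s3: 0 ≤ 0, skip.
Smallest ratio is 2 in the row of s2, so s2 leaves.

s2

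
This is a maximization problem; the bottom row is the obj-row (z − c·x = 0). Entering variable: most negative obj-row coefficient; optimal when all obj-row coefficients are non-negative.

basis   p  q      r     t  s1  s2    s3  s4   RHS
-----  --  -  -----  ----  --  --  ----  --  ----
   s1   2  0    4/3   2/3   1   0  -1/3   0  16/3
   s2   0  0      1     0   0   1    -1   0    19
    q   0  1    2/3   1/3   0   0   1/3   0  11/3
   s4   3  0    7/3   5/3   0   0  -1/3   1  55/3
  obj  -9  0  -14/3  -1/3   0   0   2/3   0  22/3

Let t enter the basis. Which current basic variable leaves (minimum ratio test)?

s1

Column t entries and ratios — s1: (16/3)/(2/3) = 8; s2: 0 ≤ 0, skip; q: (11/3)/(1/3) = 11; s4: (55/3)/(5/3) = 11.
Smallest ratio is 8 in the row of s1, so s1 leaves.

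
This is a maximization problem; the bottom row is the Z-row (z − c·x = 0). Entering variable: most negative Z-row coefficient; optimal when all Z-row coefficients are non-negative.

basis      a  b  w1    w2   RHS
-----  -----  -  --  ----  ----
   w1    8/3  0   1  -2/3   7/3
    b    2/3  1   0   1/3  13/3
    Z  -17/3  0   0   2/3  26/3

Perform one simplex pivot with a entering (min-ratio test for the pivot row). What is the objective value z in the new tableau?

109/8

Ratio test on column a — row 1: (7/3)/(8/3) = 7/8; row 2: (13/3)/(2/3) = 13/2. Minimum is 7/8 at row 1 (w1 leaves); pivot element 8/3.
Pivot on row 1; the Z-row RHS becomes 26/3 − (-17/3)·(7/8) = 109/8.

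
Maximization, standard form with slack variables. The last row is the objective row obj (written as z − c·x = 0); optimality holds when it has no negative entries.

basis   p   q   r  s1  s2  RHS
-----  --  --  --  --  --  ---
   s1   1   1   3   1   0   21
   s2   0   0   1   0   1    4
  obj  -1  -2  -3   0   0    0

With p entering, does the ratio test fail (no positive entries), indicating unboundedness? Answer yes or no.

no

Column p has positive entries in row(s) 1, so the ratio test bounds it — not unbounded.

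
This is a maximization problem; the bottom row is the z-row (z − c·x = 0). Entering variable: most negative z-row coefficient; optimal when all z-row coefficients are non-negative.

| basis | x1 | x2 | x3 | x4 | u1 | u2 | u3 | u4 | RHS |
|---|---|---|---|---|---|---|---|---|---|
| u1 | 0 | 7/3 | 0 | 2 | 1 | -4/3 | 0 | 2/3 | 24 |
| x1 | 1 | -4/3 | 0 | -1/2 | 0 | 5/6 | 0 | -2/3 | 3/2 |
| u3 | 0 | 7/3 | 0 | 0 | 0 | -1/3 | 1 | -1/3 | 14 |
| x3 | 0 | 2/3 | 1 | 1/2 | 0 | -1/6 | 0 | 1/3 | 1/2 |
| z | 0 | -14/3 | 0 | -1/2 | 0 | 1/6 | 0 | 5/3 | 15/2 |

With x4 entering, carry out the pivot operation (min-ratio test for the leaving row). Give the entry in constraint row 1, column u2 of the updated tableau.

-2/3

Ratio test on column x4 — row 1: 24/2 = 12; row 2: entry -1/2 ≤ 0; row 3: entry 0 ≤ 0; row 4: (1/2)/(1/2) = 1. Minimum is 1 at row 4 (x3 leaves); pivot element 1/2.
Divide row 4 by 1/2; eliminate column x4 from the other rows.
Row 1 update in column u2: -4/3 − 2·(-1/3) = -2/3.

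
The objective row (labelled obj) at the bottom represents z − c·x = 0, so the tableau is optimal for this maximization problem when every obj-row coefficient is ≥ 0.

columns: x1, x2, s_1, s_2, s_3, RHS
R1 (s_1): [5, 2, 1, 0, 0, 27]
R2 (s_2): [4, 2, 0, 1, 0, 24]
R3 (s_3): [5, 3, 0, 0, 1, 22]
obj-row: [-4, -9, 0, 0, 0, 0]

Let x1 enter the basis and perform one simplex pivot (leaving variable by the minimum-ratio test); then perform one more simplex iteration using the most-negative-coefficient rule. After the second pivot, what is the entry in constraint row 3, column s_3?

1/3

Ratio test on column x1 — row 1: 27/5 = 27/5; row 2: 24/4 = 6; row 3: 22/5 = 22/5. Minimum is 22/5 at row 3 (s_3 leaves); pivot element 5.
Divide row 3 by 5; eliminate column x1 from the other rows.
Second iteration: most negative obj-row entry is -33/5 in column x2, so x2 enters.
Ratio test on column x2 — row 1: entry -1 ≤ 0; row 2: entry -2/5 ≤ 0; row 3: (22/5)/(3/5) = 22/3. Minimum is 22/3 at row 3 (x1 leaves); pivot element 3/5.
Divide row 3 by 3/5; eliminate column x2 from the other rows.
After both pivots, the entry at constraint row 3, column s_3 is 1/3.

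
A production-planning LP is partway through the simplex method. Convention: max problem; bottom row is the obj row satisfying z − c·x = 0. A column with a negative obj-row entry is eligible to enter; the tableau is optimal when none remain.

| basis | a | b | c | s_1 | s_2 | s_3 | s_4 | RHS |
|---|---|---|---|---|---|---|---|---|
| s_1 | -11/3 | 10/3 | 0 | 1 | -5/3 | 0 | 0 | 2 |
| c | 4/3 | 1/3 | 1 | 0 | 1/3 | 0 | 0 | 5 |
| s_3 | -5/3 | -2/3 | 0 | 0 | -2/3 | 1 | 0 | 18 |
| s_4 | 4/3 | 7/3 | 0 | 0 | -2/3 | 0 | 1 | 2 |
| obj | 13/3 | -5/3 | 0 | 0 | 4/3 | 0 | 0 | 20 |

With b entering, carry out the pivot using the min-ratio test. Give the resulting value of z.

21

Ratio test on column b — row 1: 2/(10/3) = 3/5; row 2: 5/(1/3) = 15; row 3: entry -2/3 ≤ 0; row 4: 2/(7/3) = 6/7. Minimum is 3/5 at row 1 (s_1 leaves); pivot element 10/3.
Pivot on row 1; the obj-row RHS becomes 20 − (-5/3)·(3/5) = 21.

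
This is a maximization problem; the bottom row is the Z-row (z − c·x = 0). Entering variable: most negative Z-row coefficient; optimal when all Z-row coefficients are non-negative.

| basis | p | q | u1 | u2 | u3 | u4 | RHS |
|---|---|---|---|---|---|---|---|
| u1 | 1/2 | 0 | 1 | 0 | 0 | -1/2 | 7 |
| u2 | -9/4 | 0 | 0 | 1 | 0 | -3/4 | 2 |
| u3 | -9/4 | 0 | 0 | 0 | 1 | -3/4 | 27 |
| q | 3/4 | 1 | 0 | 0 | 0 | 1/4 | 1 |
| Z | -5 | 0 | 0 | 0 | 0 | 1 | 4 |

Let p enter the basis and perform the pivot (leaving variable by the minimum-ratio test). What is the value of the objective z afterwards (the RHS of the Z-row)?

32/3

Ratio test on column p — row 1: 7/(1/2) = 14; row 2: entry -9/4 ≤ 0; row 3: entry -9/4 ≤ 0; row 4: 1/(3/4) = 4/3. Minimum is 4/3 at row 4 (q leaves); pivot element 3/4.
Pivot on row 4; the Z-row RHS becomes 4 − (-5)·(4/3) = 32/3.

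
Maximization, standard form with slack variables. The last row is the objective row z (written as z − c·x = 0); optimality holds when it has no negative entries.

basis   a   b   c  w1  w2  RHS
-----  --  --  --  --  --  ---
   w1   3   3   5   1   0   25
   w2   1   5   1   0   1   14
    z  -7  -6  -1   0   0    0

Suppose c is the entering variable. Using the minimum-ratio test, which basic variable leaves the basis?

Column c entries and ratios — w1: 25/5 = 5; w2: 14/1 = 14.
Smallest ratio is 5 in the row of w1, so w1 leaves.

w1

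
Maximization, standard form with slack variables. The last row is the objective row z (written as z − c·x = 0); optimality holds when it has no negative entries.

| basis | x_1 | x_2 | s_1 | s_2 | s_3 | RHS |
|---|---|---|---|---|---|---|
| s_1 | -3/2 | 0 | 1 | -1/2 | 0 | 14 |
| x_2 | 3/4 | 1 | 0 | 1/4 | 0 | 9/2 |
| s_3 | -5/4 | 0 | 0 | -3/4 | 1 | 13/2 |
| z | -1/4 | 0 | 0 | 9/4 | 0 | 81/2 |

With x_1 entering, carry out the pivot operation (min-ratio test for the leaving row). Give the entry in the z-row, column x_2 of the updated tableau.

1/3

Ratio test on column x_1 — row 1: entry -3/2 ≤ 0; row 2: (9/2)/(3/4) = 6; row 3: entry -5/4 ≤ 0. Minimum is 6 at row 2 (x_2 leaves); pivot element 3/4.
Divide row 2 by 3/4; eliminate column x_1 from the other rows.
z-row update in column x_2: 0 − (-1/4)·(4/3) = 1/3.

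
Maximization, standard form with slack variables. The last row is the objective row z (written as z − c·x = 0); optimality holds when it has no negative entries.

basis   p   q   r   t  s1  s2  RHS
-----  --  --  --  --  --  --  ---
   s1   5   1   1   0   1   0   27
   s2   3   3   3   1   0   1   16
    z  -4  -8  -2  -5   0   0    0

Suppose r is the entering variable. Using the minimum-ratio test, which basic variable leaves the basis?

Column r entries and ratios — s1: 27/1 = 27; s2: 16/3 = 16/3.
Smallest ratio is 16/3 in the row of s2, so s2 leaves.

s2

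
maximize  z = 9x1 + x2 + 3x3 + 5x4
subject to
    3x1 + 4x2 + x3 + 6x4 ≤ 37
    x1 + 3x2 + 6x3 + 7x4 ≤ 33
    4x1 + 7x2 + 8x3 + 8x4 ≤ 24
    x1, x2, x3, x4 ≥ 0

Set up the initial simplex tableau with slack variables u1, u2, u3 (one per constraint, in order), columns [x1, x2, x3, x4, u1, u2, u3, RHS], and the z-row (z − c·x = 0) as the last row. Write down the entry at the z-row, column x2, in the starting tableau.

The z-row carries the negated objective coefficients: the x2 entry is -1.

-1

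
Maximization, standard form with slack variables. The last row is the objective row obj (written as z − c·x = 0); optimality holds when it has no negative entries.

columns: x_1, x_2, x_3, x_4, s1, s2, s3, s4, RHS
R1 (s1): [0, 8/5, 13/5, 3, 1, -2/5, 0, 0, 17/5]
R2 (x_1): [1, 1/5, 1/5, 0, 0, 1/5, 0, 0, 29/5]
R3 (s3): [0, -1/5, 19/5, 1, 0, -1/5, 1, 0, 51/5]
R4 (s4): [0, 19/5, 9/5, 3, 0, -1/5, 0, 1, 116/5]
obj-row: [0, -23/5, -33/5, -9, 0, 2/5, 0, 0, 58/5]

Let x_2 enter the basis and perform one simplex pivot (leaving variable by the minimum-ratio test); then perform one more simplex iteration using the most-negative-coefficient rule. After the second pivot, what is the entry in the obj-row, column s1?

Ratio test on column x_2 — row 1: (17/5)/(8/5) = 17/8; row 2: (29/5)/(1/5) = 29; row 3: entry -1/5 ≤ 0; row 4: (116/5)/(19/5) = 116/19. Minimum is 17/8 at row 1 (s1 leaves); pivot element 8/5.
Divide row 1 by 8/5; eliminate column x_2 from the other rows.
Second iteration: most negative obj-row entry is -3/4 in column s2, so s2 enters.
Ratio test on column s2 — row 1: entry -1/4 ≤ 0; row 2: (43/8)/(1/4) = 43/2; row 3: entry -1/4 ≤ 0; row 4: (121/8)/(3/4) = 121/6. Minimum is 121/6 at row 4 (s4 leaves); pivot element 3/4.
Divide row 4 by 3/4; eliminate column s2 from the other rows.
After both pivots, the entry at the obj-row, column s1 is 1/2.

1/2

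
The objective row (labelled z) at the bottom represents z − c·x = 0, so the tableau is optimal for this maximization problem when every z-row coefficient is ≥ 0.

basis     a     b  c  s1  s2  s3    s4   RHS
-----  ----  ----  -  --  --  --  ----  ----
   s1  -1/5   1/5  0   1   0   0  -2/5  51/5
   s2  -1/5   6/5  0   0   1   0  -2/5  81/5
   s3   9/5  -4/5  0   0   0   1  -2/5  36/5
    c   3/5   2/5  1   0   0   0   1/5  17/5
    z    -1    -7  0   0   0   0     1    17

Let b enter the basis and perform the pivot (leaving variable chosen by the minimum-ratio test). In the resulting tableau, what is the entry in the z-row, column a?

19/2

Ratio test on column b — row 1: (51/5)/(1/5) = 51; row 2: (81/5)/(6/5) = 27/2; row 3: entry -4/5 ≤ 0; row 4: (17/5)/(2/5) = 17/2. Minimum is 17/2 at row 4 (c leaves); pivot element 2/5.
Divide row 4 by 2/5; eliminate column b from the other rows.
z-row update in column a: -1 − (-7)·(3/2) = 19/2.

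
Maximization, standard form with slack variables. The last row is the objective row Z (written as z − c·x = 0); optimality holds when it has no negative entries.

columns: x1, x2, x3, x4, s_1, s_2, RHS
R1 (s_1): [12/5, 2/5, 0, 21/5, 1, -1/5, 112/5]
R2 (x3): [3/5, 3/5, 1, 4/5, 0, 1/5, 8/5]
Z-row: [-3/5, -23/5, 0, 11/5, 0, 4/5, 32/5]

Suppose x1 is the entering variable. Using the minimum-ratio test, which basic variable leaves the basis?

x3

Column x1 entries and ratios — s_1: (112/5)/(12/5) = 28/3; x3: (8/5)/(3/5) = 8/3.
Smallest ratio is 8/3 in the row of x3, so x3 leaves.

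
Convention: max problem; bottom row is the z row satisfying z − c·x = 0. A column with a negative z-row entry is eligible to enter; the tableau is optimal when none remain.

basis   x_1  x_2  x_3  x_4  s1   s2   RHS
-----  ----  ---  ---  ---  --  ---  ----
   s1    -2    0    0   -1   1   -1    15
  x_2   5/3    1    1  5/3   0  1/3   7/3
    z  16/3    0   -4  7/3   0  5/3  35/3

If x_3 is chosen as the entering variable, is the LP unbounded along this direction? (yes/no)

Column x_3 has positive entries in row(s) 2, so the ratio test bounds it — not unbounded.

no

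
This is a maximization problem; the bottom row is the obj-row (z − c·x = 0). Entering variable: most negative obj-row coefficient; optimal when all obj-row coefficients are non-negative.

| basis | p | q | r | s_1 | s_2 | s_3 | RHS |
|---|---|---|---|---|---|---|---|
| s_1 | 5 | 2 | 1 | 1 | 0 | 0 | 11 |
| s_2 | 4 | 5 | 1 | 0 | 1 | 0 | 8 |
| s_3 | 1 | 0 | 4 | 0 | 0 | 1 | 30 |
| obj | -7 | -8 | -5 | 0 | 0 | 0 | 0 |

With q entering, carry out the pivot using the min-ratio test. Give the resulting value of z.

64/5

Ratio test on column q — row 1: 11/2 = 11/2; row 2: 8/5 = 8/5; row 3: entry 0 ≤ 0. Minimum is 8/5 at row 2 (s_2 leaves); pivot element 5.
Pivot on row 2; the obj-row RHS becomes 0 − (-8)·(8/5) = 64/5.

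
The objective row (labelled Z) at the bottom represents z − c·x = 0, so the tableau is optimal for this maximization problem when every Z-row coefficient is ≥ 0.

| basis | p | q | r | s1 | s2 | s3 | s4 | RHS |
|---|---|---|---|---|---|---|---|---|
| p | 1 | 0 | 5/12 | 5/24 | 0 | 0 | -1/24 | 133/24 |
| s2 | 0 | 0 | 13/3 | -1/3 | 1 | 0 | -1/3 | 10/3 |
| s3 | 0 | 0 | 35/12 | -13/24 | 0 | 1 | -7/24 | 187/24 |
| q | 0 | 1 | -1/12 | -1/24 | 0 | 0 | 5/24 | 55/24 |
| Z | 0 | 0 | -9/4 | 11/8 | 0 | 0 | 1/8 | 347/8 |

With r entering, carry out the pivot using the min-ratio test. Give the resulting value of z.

4691/104

Ratio test on column r — row 1: (133/24)/(5/12) = 133/10; row 2: (10/3)/(13/3) = 10/13; row 3: (187/24)/(35/12) = 187/70; row 4: entry -1/12 ≤ 0. Minimum is 10/13 at row 2 (s2 leaves); pivot element 13/3.
Pivot on row 2; the Z-row RHS becomes 347/8 − (-9/4)·(10/13) = 4691/104.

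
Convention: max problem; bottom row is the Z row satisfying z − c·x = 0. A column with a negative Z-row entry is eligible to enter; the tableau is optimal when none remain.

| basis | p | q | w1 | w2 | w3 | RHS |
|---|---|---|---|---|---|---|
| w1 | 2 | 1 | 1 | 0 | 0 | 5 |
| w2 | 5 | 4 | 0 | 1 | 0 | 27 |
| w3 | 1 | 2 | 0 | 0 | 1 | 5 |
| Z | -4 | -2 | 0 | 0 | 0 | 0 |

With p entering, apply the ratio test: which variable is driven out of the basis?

w1

Column p entries and ratios — w1: 5/2 = 5/2; w2: 27/5 = 27/5; w3: 5/1 = 5.
Smallest ratio is 5/2 in the row of w1, so w1 leaves.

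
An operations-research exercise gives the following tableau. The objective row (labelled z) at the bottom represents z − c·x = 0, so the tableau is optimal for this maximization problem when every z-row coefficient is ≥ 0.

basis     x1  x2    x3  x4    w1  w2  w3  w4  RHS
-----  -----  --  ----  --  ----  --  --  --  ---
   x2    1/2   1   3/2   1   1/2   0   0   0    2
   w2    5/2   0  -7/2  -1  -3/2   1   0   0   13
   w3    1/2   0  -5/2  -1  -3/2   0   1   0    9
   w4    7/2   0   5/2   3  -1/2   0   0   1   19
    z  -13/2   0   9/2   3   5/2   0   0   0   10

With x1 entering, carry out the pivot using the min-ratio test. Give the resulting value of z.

36

Ratio test on column x1 — row 1: 2/(1/2) = 4; row 2: 13/(5/2) = 26/5; row 3: 9/(1/2) = 18; row 4: 19/(7/2) = 38/7. Minimum is 4 at row 1 (x2 leaves); pivot element 1/2.
Pivot on row 1; the z-row RHS becomes 10 − (-13/2)·4 = 36.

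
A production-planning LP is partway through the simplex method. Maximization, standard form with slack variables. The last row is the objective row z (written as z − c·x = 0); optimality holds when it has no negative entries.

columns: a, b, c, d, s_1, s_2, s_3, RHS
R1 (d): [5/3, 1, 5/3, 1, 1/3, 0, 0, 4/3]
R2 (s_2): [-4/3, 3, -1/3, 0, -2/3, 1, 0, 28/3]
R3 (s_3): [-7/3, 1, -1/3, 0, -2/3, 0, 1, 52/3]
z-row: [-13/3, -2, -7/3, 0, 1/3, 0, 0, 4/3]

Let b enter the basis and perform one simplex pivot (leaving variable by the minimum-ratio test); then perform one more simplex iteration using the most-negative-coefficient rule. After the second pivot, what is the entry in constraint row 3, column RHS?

Ratio test on column b — row 1: (4/3)/1 = 4/3; row 2: (28/3)/3 = 28/9; row 3: (52/3)/1 = 52/3. Minimum is 4/3 at row 1 (d leaves); pivot element 1.
Divide row 1 by 1; eliminate column b from the other rows.
Second iteration: most negative z-row entry is -1 in column a, so a enters.
Ratio test on column a — row 1: (4/3)/(5/3) = 4/5; row 2: entry -19/3 ≤ 0; row 3: entry -4 ≤ 0. Minimum is 4/5 at row 1 (b leaves); pivot element 5/3.
Divide row 1 by 5/3; eliminate column a from the other rows.
After both pivots, the entry at constraint row 3, column RHS is 96/5.

96/5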